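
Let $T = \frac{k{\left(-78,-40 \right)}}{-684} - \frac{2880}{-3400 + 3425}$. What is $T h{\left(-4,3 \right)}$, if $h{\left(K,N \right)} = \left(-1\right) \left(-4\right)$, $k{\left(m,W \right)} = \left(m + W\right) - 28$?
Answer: $- \frac{393254}{855} \approx -459.95$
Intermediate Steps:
$k{\left(m,W \right)} = -28 + W + m$ ($k{\left(m,W \right)} = \left(W + m\right) - 28 = -28 + W + m$)
$h{\left(K,N \right)} = 4$
$T = - \frac{196627}{1710}$ ($T = \frac{-28 - 40 - 78}{-684} - \frac{2880}{-3400 + 3425} = \left(-146\right) \left(- \frac{1}{684}\right) - \frac{2880}{25} = \frac{73}{342} - \frac{576}{5} = - \frac{196627}{1710} \approx -114.99$)
$T h{\left(-4,3 \right)} = \left(- \frac{196627}{1710}\right) 4 = - \frac{393254}{855}$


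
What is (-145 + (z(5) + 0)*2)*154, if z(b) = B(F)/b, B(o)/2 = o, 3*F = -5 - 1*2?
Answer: -339262/15 ≈ -22617.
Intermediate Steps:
F = -7/3 (F = (-5 - 1*2)/3 = (-5 - 2)/3 = (⅓)*(-7) = -7/3 ≈ -2.3333)
B(o) = 2*o
z(b) = -14/(3*b) (z(b) = (2*(-7/3))/b = -14/(3*b))
(-145 + (z(5) + 0)*2)*154 = (-145 + (-14/3/5 + 0)*2)*154 = (-145 + (-14/3*⅕ + 0)*2)*154 = (-145 + (-14/15 + 0)*2)*154 = (-145 - 14/15*2)*154 = (-145 - 28/15)*154 = -2203/15*154 = -339262/15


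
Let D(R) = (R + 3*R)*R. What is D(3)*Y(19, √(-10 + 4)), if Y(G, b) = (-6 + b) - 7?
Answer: -468 + 36*I*√6 ≈ -468.0 + 88.182*I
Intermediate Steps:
D(R) = 4*R² (D(R) = (4*R)*R = 4*R²)
Y(G, b) = -13 + b
D(3)*Y(19, √(-10 + 4)) = (4*3²)*(-13 + √(-10 + 4)) = (4*9)*(-13 + √(-6)) = 36*(-13 + I*√6) = -468 + 36*I*√6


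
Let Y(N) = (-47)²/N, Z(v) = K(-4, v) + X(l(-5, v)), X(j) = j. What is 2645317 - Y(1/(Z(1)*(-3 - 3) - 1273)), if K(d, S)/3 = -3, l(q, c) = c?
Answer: 5351342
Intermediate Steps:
K(d, S) = -9 (K(d, S) = 3*(-3) = -9)
Z(v) = -9 + v
Y(N) = 2209/N
2645317 - Y(1/(Z(1)*(-3 - 3) - 1273)) = 2645317 - 2209/(1/((-9 + 1)*(-3 - 3) - 1273)) = 2645317 - 2209/(1/(-8*(-6) - 1273)) = 2645317 - 2209/(1/(48 - 1273)) = 2645317 - 2209/(1/(-1225)) = 2645317 - 2209/(-1/1225) = 2645317 - 2209*(-1225) = 2645317 - 1*(-2706025) = 2645317 + 2706025 = 5351342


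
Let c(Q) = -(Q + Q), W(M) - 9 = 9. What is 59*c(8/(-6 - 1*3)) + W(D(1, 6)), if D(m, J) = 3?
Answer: 1106/9 ≈ 122.89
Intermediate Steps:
W(M) = 18 (W(M) = 9 + 9 = 18)
c(Q) = -2*Q
59*c(8/(-6 - 1*3)) + W(D(1, 6)) = 59*(-16/(-6 - 1*3)) + 18 = 59*(-16/(-6 - 3)) + 18 = 59*(-16/(-9)) + 18 = 59*(-16*(-1)/9) + 18 = 59*(-2*(-8/9)) + 18 = 59*(16/9) + 18 = 944/9 + 18 = 1106/9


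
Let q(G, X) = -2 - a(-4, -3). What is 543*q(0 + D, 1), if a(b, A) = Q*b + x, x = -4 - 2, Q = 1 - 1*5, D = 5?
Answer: -6516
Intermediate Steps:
Q = -4 (Q = 1 - 5 = -4)
x = -6
a(b, A) = -6 - 4*b (a(b, A) = -4*b - 6 = -6 - 4*b)
q(G, X) = -12 (q(G, X) = -2 - (-6 - 4*(-4)) = -2 - (-6 + 16) = -2 - 1*10 = -2 - 10 = -12)
543*q(0 + D, 1) = 543*(-12) = -6516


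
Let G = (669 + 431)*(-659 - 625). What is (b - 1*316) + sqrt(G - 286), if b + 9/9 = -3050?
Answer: -3367 + I*sqrt(1412686) ≈ -3367.0 + 1188.6*I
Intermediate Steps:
b = -3051 (b = -1 - 3050 = -3051)
G = -1412400 (G = 1100*(-1284) = -1412400)
(b - 1*316) + sqrt(G - 286) = (-3051 - 1*316) + sqrt(-1412400 - 286) = (-3051 - 316) + sqrt(-1412686) = -3367 + I*sqrt(1412686)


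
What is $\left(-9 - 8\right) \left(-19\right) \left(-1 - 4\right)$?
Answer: $-1615$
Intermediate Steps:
$\left(-9 - 8\right) \left(-19\right) \left(-1 - 4\right) = \left(-17\right) \left(-19\right) \left(-5\right) = 323 \left(-5\right) = -1615$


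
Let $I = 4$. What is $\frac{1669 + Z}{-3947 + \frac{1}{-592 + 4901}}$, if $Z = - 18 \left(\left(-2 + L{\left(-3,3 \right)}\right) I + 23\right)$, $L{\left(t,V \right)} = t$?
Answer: $- \frac{366265}{895138} \approx -0.40917$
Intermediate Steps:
$Z = -54$ ($Z = - 18 \left(\left(-2 - 3\right) 4 + 23\right) = - 18 \left(\left(-5\right) 4 + 23\right) = - 18 \left(-20 + 23\right) = \left(-18\right) 3 = -54$)
$\frac{1669 + Z}{-3947 + \frac{1}{-592 + 4901}} = \frac{1669 - 54}{-3947 + \frac{1}{-592 + 4901}} = \frac{1615}{-3947 + \frac{1}{4309}} = \frac{1615}{- \frac{17007622}{4309}} = 1615 \left(- \frac{4309}{17007622}\right) = - \frac{366265}{895138}$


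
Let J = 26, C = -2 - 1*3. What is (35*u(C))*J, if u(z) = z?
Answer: -4550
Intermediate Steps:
C = -5 (C = -2 - 3 = -5)
(35*u(C))*J = (35*(-5))*26 = -175*26 = -4550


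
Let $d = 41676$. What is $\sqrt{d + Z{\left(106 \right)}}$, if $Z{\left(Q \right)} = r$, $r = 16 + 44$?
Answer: $2 \sqrt{10434} \approx 204.29$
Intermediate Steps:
$r = 60$
$Z{\left(Q \right)} = 60$
$\sqrt{d + Z{\left(106 \right)}} = \sqrt{41676 + 60} = \sqrt{41736} = 2 \sqrt{10434}$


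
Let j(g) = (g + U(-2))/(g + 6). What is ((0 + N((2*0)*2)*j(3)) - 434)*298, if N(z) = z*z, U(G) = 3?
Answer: -129332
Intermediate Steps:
N(z) = z²
j(g) = (3 + g)/(6 + g) (j(g) = (g + 3)/(g + 6) = (3 + g)/(6 + g))
((0 + N((2*0)*2)*j(3)) - 434)*298 = ((0 + ((2*0)*2)²*((3 + 3)/(6 + 3))) - 434)*298 = ((0 + (0*2)²*(6/9)) - 434)*298 = ((0 + 0²*((⅑)*6)) - 434)*298 = ((0 + 0*(⅔)) - 434)*298 = ((0 + 0) - 434)*298 = (0 - 434)*298 = -434*298 = -129332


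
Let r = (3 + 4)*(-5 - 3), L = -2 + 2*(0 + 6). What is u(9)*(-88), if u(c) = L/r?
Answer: 110/7 ≈ 15.714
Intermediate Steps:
L = 10 (L = -2 + 2*6 = -2 + 12 = 10)
r = -56 (r = 7*(-8) = -56)
u(c) = -5/28 (u(c) = 10/(-56) = 10*(-1/56) = -5/28)
u(9)*(-88) = -5/28*(-88) = 110/7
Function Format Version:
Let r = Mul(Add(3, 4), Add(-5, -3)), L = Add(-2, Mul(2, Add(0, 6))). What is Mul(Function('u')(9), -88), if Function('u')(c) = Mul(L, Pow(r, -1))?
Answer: Rational(110, 7) ≈ 15.714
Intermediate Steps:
L = 10 (L = Add(-2, Mul(2, 6)) = Add(-2, 12) = 10)
r = -56 (r = Mul(7, -8) = -56)
Function('u')(c) = Rational(-5, 28) (Function('u')(c) = Mul(10, Pow(-56, -1)) = Mul(10, Rational(-1, 56)) = Rational(-5, 28))
Mul(Function('u')(9), -88) = Mul(Rational(-5, 28), -88) = Rational(110, 7)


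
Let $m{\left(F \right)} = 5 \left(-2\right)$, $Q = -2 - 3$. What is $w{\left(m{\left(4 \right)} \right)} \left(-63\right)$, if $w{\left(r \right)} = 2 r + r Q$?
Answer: $-1890$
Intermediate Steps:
$Q = -5$ ($Q = -2 - 3 = -5$)
$m{\left(F \right)} = -10$
$w{\left(r \right)} = - 3 r$ ($w{\left(r \right)} = 2 r + r \left(-5\right) = 2 r - 5 r = - 3 r$)
$w{\left(m{\left(4 \right)} \right)} \left(-63\right) = \left(-3\right) \left(-10\right) \left(-63\right) = 30 \left(-63\right) = -1890$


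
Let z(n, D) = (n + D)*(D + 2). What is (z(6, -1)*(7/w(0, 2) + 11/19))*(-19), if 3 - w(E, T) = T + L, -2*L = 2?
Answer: -775/2 ≈ -387.50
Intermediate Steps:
L = -1 (L = -1/2*2 = -1)
w(E, T) = 4 - T (w(E, T) = 3 - (T - 1) = 3 - (-1 + T) = 3 + (1 - T) = 4 - T)
z(n, D) = (2 + D)*(D + n) (z(n, D) = (D + n)*(2 + D) = (2 + D)*(D + n))
(z(6, -1)*(7/w(0, 2) + 11/19))*(-19) = (((-1)**2 + 2*(-1) + 2*6 - 1*6)*(7/(4 - 1*2) + 11/19))*(-19) = ((1 - 2 + 12 - 6)*(7/(4 - 2) + 11*(1/19)))*(-19) = (5*(7/2 + 11/19))*(-19) = (5*(155/38))*(-19) = (775/38)*(-19) = -775/2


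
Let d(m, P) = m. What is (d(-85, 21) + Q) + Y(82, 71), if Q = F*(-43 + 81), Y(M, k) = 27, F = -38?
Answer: -1502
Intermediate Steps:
Q = -1444 (Q = -38*(-43 + 81) = -38*38 = -1444)
(d(-85, 21) + Q) + Y(82, 71) = (-85 - 1444) + 27 = -1529 + 27 = -1502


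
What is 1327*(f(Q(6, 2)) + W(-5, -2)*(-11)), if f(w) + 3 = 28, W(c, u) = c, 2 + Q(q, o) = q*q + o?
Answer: 106160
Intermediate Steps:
Q(q, o) = -2 + o + q**2 (Q(q, o) = -2 + (q*q + o) = -2 + (q**2 + o) = -2 + (o + q**2) = -2 + o + q**2)
f(w) = 25 (f(w) = -3 + 28 = 25)
1327*(f(Q(6, 2)) + W(-5, -2)*(-11)) = 1327*(25 - 5*(-11)) = 1327*(25 + 55) = 1327*80 = 106160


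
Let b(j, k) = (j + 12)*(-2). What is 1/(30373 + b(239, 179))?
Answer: 1/29871 ≈ 3.3477e-5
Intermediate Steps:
b(j, k) = -24 - 2*j (b(j, k) = (12 + j)*(-2) = -24 - 2*j)
1/(30373 + b(239, 179)) = 1/(30373 + (-24 - 2*239)) = 1/(30373 + (-24 - 478)) = 1/(30373 - 502) = 1/29871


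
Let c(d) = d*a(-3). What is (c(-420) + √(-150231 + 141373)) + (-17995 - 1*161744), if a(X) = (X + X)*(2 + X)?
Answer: -182259 + I*√8858 ≈ -1.8226e+5 + 94.117*I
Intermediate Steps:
a(X) = 2*X*(2 + X) (a(X) = (2*X)*(2 + X) = 2*X*(2 + X))
c(d) = 6*d (c(d) = d*(2*(-3)*(2 - 3)) = d*(2*(-3)*(-1)) = d*6 = 6*d)
(c(-420) + √(-150231 + 141373)) + (-17995 - 1*161744) = (6*(-420) + √(-150231 + 141373)) + (-17995 - 1*161744) = (-2520 + √(-8858)) + (-17995 - 161744) = (-2520 + I*√8858) - 179739 = -182259 + I*√8858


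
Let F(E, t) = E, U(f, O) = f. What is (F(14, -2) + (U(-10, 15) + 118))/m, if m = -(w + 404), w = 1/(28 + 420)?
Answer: -54656/180993 ≈ -0.30198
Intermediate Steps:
w = 1/448 ≈ 0.0022321
m = -180993/448 (m = -(1/448 + 404) = -1*180993/448 = -180993/448 ≈ -404.00)
(F(14, -2) + (U(-10, 15) + 118))/m = (14 + (-10 + 118))/(-180993/448) = (14 + 108)*(-448/180993) = 122*(-448/180993) = -54656/180993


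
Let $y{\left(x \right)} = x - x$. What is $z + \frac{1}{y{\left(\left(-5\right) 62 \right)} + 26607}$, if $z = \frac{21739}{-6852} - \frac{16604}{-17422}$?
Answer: $- \frac{391657646567}{176456949956} \approx -2.2196$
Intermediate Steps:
$y{\left(x \right)} = 0$
$z = - \frac{132483125}{59687772}$ ($z = 21739 \left(- \frac{1}{6852}\right) - - \frac{8302}{8711} = - \frac{21739}{6852} + \frac{8302}{8711} = - \frac{132483125}{59687772} \approx -2.2196$)
$z + \frac{1}{y{\left(\left(-5\right) 62 \right)} + 26607} = - \frac{132483125}{59687772} + \frac{1}{0 + 26607} = - \frac{132483125}{59687772} + \frac{1}{26607} = - \frac{391657646567}{176456949956}$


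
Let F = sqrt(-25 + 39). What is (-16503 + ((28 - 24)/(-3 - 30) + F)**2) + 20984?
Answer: 4895071/1089 - 8*sqrt(14)/33 ≈ 4494.1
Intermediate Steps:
F = sqrt(14) ≈ 3.7417
(-16503 + ((28 - 24)/(-3 - 30) + F)**2) + 20984 = (-16503 + ((28 - 24)/(-3 - 30) + sqrt(14))**2) + 20984 = (-16503 + (4/(-33) + sqrt(14))**2) + 20984 = (-16503 + (4*(-1/33) + sqrt(14))**2) + 20984 = (-16503 + (-4/33 + sqrt(14))**2) + 20984 = 4481 + (-4/33 + sqrt(14))**2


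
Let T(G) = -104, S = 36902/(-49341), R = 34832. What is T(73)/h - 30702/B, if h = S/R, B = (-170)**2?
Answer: 75964123809147/15683350 ≈ 4.8436e+6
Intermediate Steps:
B = 28900
S = -36902/49341 (S = 36902*(-1/49341) = -36902/49341 ≈ -0.74790)
h = -18451/859322856 (h = -36902/49341/34832 = -36902/49341*1/34832 = -18451/859322856 ≈ -2.1472e-5)
T(73)/h - 30702/B = -104/(-18451/859322856) - 30702/28900 = -104*(-859322856/18451) - 30702*1/28900 = 89369577024/18451 - 903/850 = 75964123809147/15683350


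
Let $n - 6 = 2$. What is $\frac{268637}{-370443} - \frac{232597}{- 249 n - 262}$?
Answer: $\frac{85558422673}{834978522} \approx 102.47$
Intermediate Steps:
$n = 8$ ($n = 6 + 2 = 8$)
$\frac{268637}{-370443} - \frac{232597}{- 249 n - 262} = \frac{268637}{-370443} - \frac{232597}{\left(-249\right) 8 - 262} = 268637 \left(- \frac{1}{370443}\right) - \frac{232597}{-1992 - 262} = - \frac{268637}{370443} - \frac{232597}{-2254} = - \frac{268637}{370443} - - \frac{232597}{2254} = - \frac{268637}{370443} + \frac{232597}{2254} = \frac{85558422673}{834978522}$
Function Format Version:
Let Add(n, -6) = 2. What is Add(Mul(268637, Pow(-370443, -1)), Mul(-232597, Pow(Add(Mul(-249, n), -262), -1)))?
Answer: Rational(85558422673, 834978522) ≈ 102.47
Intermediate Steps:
n = 8 (n = Add(6, 2) = 8)
Add(Mul(268637, Pow(-370443, -1)), Mul(-232597, Pow(Add(Mul(-249, n), -262), -1))) = Add(Mul(268637, Pow(-370443, -1)), Mul(-232597, Pow(Add(Mul(-249, 8), -262), -1))) = Add(Mul(268637, Rational(-1, 370443)), Mul(-232597, Pow(Add(-1992, -262), -1))) = Add(Rational(-268637, 370443), Mul(-232597, Pow(-2254, -1))) = Add(Rational(-268637, 370443), Mul(-232597, Rational(-1, 2254))) = Add(Rational(-268637, 370443), Rational(232597, 2254)) = Rational(85558422673, 834978522)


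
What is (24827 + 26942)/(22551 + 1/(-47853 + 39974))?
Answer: 407887951/177679328 ≈ 2.2956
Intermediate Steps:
(24827 + 26942)/(22551 + 1/(-47853 + 39974)) = 51769/(22551 + 1/(-7879)) = 51769/(22551 - 1/7879) = 51769/(177679328/7879) = 51769*(7879/177679328) = 407887951/177679328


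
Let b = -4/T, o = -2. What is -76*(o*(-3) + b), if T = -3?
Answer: -1672/3 ≈ -557.33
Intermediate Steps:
b = 4/3 (b = -4/(-3) = -4*(-⅓) = 4/3 ≈ 1.3333)
-76*(o*(-3) + b) = -76*(-2*(-3) + 4/3) = -76*(6 + 4/3) = -76*22/3 = -1672/3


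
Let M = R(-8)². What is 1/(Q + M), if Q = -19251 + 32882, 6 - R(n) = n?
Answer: 1/13827 ≈ 7.2322e-5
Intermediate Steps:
R(n) = 6 - n
Q = 13631
M = 196 (M = (6 - 1*(-8))² = (6 + 8)² = 14² = 196)
1/(Q + M) = 1/(13631 + 196) = 1/13827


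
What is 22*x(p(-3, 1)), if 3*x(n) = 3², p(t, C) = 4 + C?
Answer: 66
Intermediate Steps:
x(n) = 3 (x(n) = (⅓)*3² = (⅓)*9 = 3)
22*x(p(-3, 1)) = 22*3 = 66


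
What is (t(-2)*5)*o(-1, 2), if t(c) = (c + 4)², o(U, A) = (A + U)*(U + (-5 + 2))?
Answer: -80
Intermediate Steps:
o(U, A) = (-3 + U)*(A + U) (o(U, A) = (A + U)*(U - 3) = (A + U)*(-3 + U) = (-3 + U)*(A + U))
t(c) = (4 + c)²
(t(-2)*5)*o(-1, 2) = ((4 - 2)²*5)*((-1)² - 3*2 - 3*(-1) + 2*(-1)) = (2²*5)*(1 - 6 + 3 - 2) = (4*5)*(-4) = 20*(-4) = -80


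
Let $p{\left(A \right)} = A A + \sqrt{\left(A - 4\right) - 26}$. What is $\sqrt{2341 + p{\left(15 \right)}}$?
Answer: $\sqrt{2566 + i \sqrt{15}} \approx 50.656 + 0.0382 i$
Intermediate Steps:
$p{\left(A \right)} = A^{2} + \sqrt{-30 + A}$ ($p{\left(A \right)} = A^{2} + \sqrt{\left(-4 + A\right) - 26} = A^{2} + \sqrt{-30 + A}$)
$\sqrt{2341 + p{\left(15 \right)}} = \sqrt{2341 + \left(15^{2} + \sqrt{-30 + 15}\right)} = \sqrt{2341 + \left(225 + \sqrt{-15}\right)} = \sqrt{2341 + \left(225 + i \sqrt{15}\right)} = \sqrt{2566 + i \sqrt{15}}$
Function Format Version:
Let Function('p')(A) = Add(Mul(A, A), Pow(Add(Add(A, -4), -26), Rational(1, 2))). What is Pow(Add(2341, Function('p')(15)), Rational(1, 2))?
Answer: Pow(Add(2566, Mul(I, Pow(15, Rational(1, 2)))), Rational(1, 2)) ≈ Add(50.656, Mul(0.0382, I))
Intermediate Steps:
Function('p')(A) = Add(Pow(A, 2), Pow(Add(-30, A), Rational(1, 2))) (Function('p')(A) = Add(Pow(A, 2), Pow(Add(Add(-4, A), -26), Rational(1, 2))) = Add(Pow(A, 2), Pow(Add(-30, A), Rational(1, 2))))
Pow(Add(2341, Function('p')(15)), Rational(1, 2)) = Pow(Add(2341, Add(Pow(15, 2), Pow(Add(-30, 15), Rational(1, 2)))), Rational(1, 2)) = Pow(Add(2341, Add(225, Pow(-15, Rational(1, 2)))), Rational(1, 2)) = Pow(Add(2341, Add(225, Mul(I, Pow(15, Rational(1, 2))))), Rational(1, 2)) = Pow(Add(2566, Mul(I, Pow(15, Rational(1, 2)))), Rational(1, 2))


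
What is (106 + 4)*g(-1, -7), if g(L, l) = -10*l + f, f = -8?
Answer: 6820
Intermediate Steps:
g(L, l) = -8 - 10*l (g(L, l) = -10*l - 8 = -8 - 10*l)
(106 + 4)*g(-1, -7) = (106 + 4)*(-8 - 10*(-7)) = 110*(-8 + 70) = 110*62 = 6820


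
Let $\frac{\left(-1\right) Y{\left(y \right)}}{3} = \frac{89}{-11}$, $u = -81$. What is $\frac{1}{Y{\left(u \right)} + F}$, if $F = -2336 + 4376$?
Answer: $\frac{11}{22707} \approx 0.00048443$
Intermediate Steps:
$Y{\left(y \right)} = \frac{267}{11}$ ($Y{\left(y \right)} = - 3 \frac{89}{-11} = - 3 \cdot 89 \left(- \frac{1}{11}\right) = \left(-3\right) \left(- \frac{89}{11}\right) = \frac{267}{11}$)
$F = 2040$
$\frac{1}{Y{\left(u \right)} + F} = \frac{1}{\frac{267}{11} + 2040} = \frac{1}{\frac{22707}{11}} = \frac{11}{22707}$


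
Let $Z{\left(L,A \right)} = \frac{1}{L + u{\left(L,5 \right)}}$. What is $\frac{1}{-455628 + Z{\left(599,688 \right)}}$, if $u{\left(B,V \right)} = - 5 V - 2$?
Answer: $- \frac{572}{260619215} \approx -2.1948 \cdot 10^{-6}$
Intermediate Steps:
$u{\left(B,V \right)} = -2 - 5 V$
$Z{\left(L,A \right)} = \frac{1}{-27 + L}$ ($Z{\left(L,A \right)} = \frac{1}{L - 27} = \frac{1}{-27 + L}$)
$\frac{1}{-455628 + Z{\left(599,688 \right)}} = \frac{1}{-455628 + \frac{1}{-27 + 599}} = \frac{1}{-455628 + \frac{1}{572}} = \frac{1}{- \frac{260619215}{572}} = - \frac{572}{260619215}$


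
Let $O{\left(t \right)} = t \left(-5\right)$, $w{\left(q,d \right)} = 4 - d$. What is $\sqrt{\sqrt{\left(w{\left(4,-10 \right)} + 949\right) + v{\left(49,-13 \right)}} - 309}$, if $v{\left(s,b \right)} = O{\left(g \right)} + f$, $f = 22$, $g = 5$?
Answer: $\sqrt{-309 + 8 \sqrt{15}} \approx 16.674 i$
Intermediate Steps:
$O{\left(t \right)} = - 5 t$
$v{\left(s,b \right)} = -3$ ($v{\left(s,b \right)} = \left(-5\right) 5 + 22 = -25 + 22 = -3$)
$\sqrt{\sqrt{\left(w{\left(4,-10 \right)} + 949\right) + v{\left(49,-13 \right)}} - 309} = \sqrt{\sqrt{\left(\left(4 - -10\right) + 949\right) - 3} - 309} = \sqrt{\sqrt{\left(\left(4 + 10\right) + 949\right) - 3} - 309} = \sqrt{\sqrt{\left(14 + 949\right) - 3} - 309} = \sqrt{\sqrt{963 - 3} - 309} = \sqrt{\sqrt{960} - 309} = \sqrt{8 \sqrt{15} - 309} = \sqrt{-309 + 8 \sqrt{15}}$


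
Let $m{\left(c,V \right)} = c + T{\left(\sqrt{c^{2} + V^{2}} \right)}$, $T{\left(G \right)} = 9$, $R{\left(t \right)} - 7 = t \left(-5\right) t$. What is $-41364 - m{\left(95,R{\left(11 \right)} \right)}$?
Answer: $-41468$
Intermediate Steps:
$R{\left(t \right)} = 7 - 5 t^{2}$ ($R{\left(t \right)} = 7 + t \left(-5\right) t = 7 + - 5 t t = 7 - 5 t^{2}$)
$m{\left(c,V \right)} = 9 + c$ ($m{\left(c,V \right)} = c + 9 = 9 + c$)
$-41364 - m{\left(95,R{\left(11 \right)} \right)} = -41364 - \left(9 + 95\right) = -41364 - 104 = -41468$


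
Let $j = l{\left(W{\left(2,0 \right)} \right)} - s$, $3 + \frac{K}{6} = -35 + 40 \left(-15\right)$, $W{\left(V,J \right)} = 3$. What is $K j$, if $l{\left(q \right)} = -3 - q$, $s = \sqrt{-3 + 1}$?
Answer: $22968 + 3828 i \sqrt{2} \approx 22968.0 + 5413.6 i$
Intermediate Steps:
$s = i \sqrt{2}$ ($s = \sqrt{-2} = i \sqrt{2} \approx 1.4142 i$)
$K = -3828$ ($K = -18 + 6 \left(-35 + 40 \left(-15\right)\right) = -18 + 6 \left(-35 - 600\right) = -18 + 6 \left(-635\right) = -18 - 3810 = -3828$)
$j = -6 - i \sqrt{2}$ ($j = \left(-3 - 3\right) - i \sqrt{2} = -6 - i \sqrt{2} \approx -6.0 - 1.4142 i$)
$K j = - 3828 \left(-6 - i \sqrt{2}\right) = 22968 + 3828 i \sqrt{2}$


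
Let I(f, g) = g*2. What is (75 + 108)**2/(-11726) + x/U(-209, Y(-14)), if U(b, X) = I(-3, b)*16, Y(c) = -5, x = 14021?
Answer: -17653849/3564704 ≈ -4.9524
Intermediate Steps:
I(f, g) = 2*g
U(b, X) = 32*b (U(b, X) = (2*b)*16 = 32*b)
(75 + 108)**2/(-11726) + x/U(-209, Y(-14)) = (75 + 108)**2/(-11726) + 14021/((32*(-209))) = 183**2*(-1/11726) + 14021/(-6688) = 33489*(-1/11726) + 14021*(-1/6688) = -33489/11726 - 14021/6688 = -17653849/3564704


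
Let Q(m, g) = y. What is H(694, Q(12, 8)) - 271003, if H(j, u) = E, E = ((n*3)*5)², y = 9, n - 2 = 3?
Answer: -265378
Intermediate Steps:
n = 5 (n = 2 + 3 = 5)
Q(m, g) = 9
E = 5625 (E = ((5*3)*5)² = (15*5)² = 75² = 5625)
H(j, u) = 5625
H(694, Q(12, 8)) - 271003 = 5625 - 271003 = -265378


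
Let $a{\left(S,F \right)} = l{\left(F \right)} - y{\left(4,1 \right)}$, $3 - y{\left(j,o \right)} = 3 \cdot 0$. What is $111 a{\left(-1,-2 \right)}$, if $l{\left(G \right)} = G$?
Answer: $-555$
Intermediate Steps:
$y{\left(j,o \right)} = 3$ ($y{\left(j,o \right)} = 3 - 3 \cdot 0 = 3 - 0 = 3 + 0 = 3$)
$a{\left(S,F \right)} = -3 + F$ ($a{\left(S,F \right)} = F - 3 = -3 + F$)
$111 a{\left(-1,-2 \right)} = 111 \left(-3 - 2\right) = 111 \left(-5\right) = -555$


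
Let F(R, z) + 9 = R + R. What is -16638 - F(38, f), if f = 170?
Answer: -16705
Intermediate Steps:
F(R, z) = -9 + 2*R (F(R, z) = -9 + (R + R) = -9 + 2*R)
-16638 - F(38, f) = -16638 - (-9 + 2*38) = -16638 - (-9 + 76) = -16638 - 1*67 = -16638 - 67 = -16705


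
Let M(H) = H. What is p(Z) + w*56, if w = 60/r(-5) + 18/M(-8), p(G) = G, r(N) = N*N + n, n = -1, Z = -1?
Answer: 13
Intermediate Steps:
r(N) = -1 + N**2 (r(N) = N*N - 1 = N**2 - 1 = -1 + N**2)
w = 1/4 (w = 60/(-1 + (-5)**2) + 18/(-8) = 60/(-1 + 25) + 18*(-1/8) = 60/24 - 9/4 = 60*(1/24) - 9/4 = 5/2 - 9/4 = 1/4 ≈ 0.25000)
p(Z) + w*56 = -1 + (1/4)*56 = -1 + 14 = 13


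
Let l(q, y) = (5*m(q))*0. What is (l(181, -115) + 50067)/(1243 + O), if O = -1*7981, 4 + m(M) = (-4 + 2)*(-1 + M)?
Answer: -16689/2246 ≈ -7.4305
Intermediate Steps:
m(M) = -2 - 2*M (m(M) = -4 + (-4 + 2)*(-1 + M) = -4 - 2*(-1 + M) = -4 + (2 - 2*M) = -2 - 2*M)
l(q, y) = 0 (l(q, y) = (5*(-2 - 2*q))*0 = (-10 - 10*q)*0 = 0)
O = -7981
(l(181, -115) + 50067)/(1243 + O) = (0 + 50067)/(1243 - 7981) = 50067/(-6738) = 50067*(-1/6738) = -16689/2246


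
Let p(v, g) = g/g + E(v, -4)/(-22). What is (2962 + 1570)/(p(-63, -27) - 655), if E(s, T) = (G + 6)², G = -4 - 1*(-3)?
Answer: -99704/14413 ≈ -6.9176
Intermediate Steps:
G = -1 (G = -4 + 3 = -1)
E(s, T) = 25 (E(s, T) = (-1 + 6)² = 5² = 25)
p(v, g) = -3/22 (p(v, g) = g/g + 25/(-22) = 1 + 25*(-1/22) = 1 - 25/22 = -3/22)
(2962 + 1570)/(p(-63, -27) - 655) = (2962 + 1570)/(-3/22 - 655) = 4532/(-14413/22) = 4532*(-22/14413) = -99704/14413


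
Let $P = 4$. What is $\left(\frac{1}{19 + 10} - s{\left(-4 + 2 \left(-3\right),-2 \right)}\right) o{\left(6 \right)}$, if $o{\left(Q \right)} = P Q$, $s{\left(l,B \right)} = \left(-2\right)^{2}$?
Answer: $- \frac{2760}{29} \approx -95.172$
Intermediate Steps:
$s{\left(l,B \right)} = 4$
$o{\left(Q \right)} = 4 Q$
$\left(\frac{1}{19 + 10} - s{\left(-4 + 2 \left(-3\right),-2 \right)}\right) o{\left(6 \right)} = \left(\frac{1}{19 + 10} - 4\right) 4 \cdot 6 = \left(\frac{1}{29} - 4\right) 24 = \left(- \frac{115}{29}\right) 24 = - \frac{2760}{29}$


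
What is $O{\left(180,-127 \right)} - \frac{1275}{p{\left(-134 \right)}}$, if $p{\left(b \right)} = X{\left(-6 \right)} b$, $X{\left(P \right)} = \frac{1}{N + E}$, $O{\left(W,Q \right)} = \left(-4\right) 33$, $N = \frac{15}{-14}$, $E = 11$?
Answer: $- \frac{70407}{1876} \approx -37.53$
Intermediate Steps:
$N = - \frac{15}{14}$ ($N = 15 \left(- \frac{1}{14}\right) = - \frac{15}{14} \approx -1.0714$)
$O{\left(W,Q \right)} = -132$
$X{\left(P \right)} = \frac{14}{139}$ ($X{\left(P \right)} = \frac{1}{- \frac{15}{14} + 11} = \frac{1}{\frac{139}{14}} = \frac{14}{139}$)
$p{\left(b \right)} = \frac{14 b}{139}$
$O{\left(180,-127 \right)} - \frac{1275}{p{\left(-134 \right)}} = -132 - \frac{1275}{\frac{14}{139} \left(-134\right)} = -132 - \frac{1275}{- \frac{1876}{139}} = -132 - - \frac{177225}{1876} = -132 + \frac{177225}{1876} = - \frac{70407}{1876}$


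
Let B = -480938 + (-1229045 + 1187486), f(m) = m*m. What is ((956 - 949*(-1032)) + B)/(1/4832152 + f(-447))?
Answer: 2212289653704/965507458969 ≈ 2.2913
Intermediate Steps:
f(m) = m²
B = -522497 (B = -480938 - 41559 = -522497)
((956 - 949*(-1032)) + B)/(1/4832152 + f(-447)) = ((956 - 949*(-1032)) - 522497)/(1/4832152 + (-447)²) = ((956 + 979368) - 522497)/(1/4832152 + 199809) = (980324 - 522497)/(965507458969/4832152) = 457827*(4832152/965507458969) = 2212289653704/965507458969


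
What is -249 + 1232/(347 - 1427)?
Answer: -33769/135 ≈ -250.14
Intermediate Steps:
-249 + 1232/(347 - 1427) = -249 + 1232/(-1080) = -249 - 1/1080*1232 = -249 - 154/135 = -33769/135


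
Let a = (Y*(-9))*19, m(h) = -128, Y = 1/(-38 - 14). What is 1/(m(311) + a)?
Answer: -52/6485 ≈ -0.0080185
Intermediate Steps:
Y = -1/52 (Y = 1/(-52) = -1/52 ≈ -0.019231)
a = 171/52 (a = -1/52*(-9)*19 = (9/52)*19 = 171/52 ≈ 3.2885)
1/(m(311) + a) = 1/(-128 + 171/52) = 1/(-6485/52) = -52/6485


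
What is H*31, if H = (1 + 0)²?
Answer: 31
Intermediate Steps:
H = 1 (H = 1² = 1)
H*31 = 1*31 = 31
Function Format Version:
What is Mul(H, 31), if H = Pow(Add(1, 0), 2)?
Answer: 31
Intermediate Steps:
H = 1 (H = Pow(1, 2) = 1)
Mul(H, 31) = Mul(1, 31) = 31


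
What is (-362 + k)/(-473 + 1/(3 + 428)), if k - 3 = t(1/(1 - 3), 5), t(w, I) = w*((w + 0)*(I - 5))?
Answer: 154729/203862 ≈ 0.75899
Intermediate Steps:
t(w, I) = w**2*(-5 + I) (t(w, I) = w*(w*(-5 + I)) = w**2*(-5 + I))
k = 3 (k = 3 + (1/(1 - 3))**2*(-5 + 5) = 3 + (1/(-2))**2*0 = 3 + (-1/2)**2*0 = 3 + (1/4)*0 = 3 + 0 = 3)
(-362 + k)/(-473 + 1/(3 + 428)) = (-362 + 3)/(-473 + 1/(3 + 428)) = -359/(-473 + 1/431) = -359/(-203862/431) = -359*(-431/203862) = 154729/203862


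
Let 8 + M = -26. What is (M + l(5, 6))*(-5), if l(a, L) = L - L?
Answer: 170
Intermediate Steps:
M = -34 (M = -8 - 26 = -34)
l(a, L) = 0
(M + l(5, 6))*(-5) = (-34 + 0)*(-5) = -34*(-5) = 170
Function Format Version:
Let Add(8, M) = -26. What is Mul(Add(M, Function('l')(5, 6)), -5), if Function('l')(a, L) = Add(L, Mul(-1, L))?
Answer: 170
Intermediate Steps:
M = -34 (M = Add(-8, -26) = -34)
Function('l')(a, L) = 0
Mul(Add(M, Function('l')(5, 6)), -5) = Mul(Add(-34, 0), -5) = Mul(-34, -5) = 170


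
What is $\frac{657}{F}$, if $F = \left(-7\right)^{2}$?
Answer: $\frac{657}{49} \approx 13.408$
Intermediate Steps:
$F = 49$
$\frac{657}{F} = \frac{657}{49}$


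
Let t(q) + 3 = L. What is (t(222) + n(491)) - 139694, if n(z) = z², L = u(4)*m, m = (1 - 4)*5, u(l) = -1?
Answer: 101399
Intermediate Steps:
m = -15 (m = -3*5 = -15)
L = 15 (L = -1*(-15) = 15)
t(q) = 12 (t(q) = -3 + 15 = 12)
(t(222) + n(491)) - 139694 = (12 + 491²) - 139694 = (12 + 241081) - 139694 = 241093 - 139694 = 101399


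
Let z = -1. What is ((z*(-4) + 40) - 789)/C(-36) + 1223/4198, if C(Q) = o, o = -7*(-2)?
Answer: -777597/14693 ≈ -52.923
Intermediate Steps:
o = 14
C(Q) = 14
((z*(-4) + 40) - 789)/C(-36) + 1223/4198 = ((-1*(-4) + 40) - 789)/14 + 1223/4198 = ((4 + 40) - 789)*(1/14) + 1223*(1/4198) = (44 - 789)*(1/14) + 1223/4198 = -745*1/14 + 1223/4198 = -745/14 + 1223/4198 = -777597/14693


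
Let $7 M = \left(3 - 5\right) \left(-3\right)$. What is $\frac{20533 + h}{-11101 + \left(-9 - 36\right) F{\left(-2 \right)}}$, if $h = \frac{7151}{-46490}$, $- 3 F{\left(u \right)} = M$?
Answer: $- \frac{6682004133}{3608414330} \approx -1.8518$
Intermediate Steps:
$M = \frac{6}{7}$ ($M = \frac{\left(3 - 5\right) \left(-3\right)}{7} = \frac{\left(-2\right) \left(-3\right)}{7} = \frac{1}{7} \cdot 6 = \frac{6}{7} \approx 0.85714$)
$F{\left(u \right)} = - \frac{2}{7}$ ($F{\left(u \right)} = \left(- \frac{1}{3}\right) \frac{6}{7} = - \frac{2}{7}$)
$h = - \frac{7151}{46490}$ ($h = 7151 \left(- \frac{1}{46490}\right) = - \frac{7151}{46490} \approx -0.15382$)
$\frac{20533 + h}{-11101 + \left(-9 - 36\right) F{\left(-2 \right)}} = \frac{20533 - \frac{7151}{46490}}{-11101 + \left(-9 - 36\right) \left(- \frac{2}{7}\right)} = \frac{954572019}{46490 \left(-11101 - - \frac{90}{7}\right)} = \frac{954572019}{46490 \left(-11101 + \frac{90}{7}\right)} = \frac{954572019}{46490 \left(- \frac{77617}{7}\right)} = \frac{954572019}{46490} \left(- \frac{7}{77617}\right) = - \frac{6682004133}{3608414330}$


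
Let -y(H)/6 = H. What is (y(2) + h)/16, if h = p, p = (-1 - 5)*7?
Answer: -27/8 ≈ -3.3750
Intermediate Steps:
p = -42 (p = -6*7 = -42)
h = -42
y(H) = -6*H
(y(2) + h)/16 = (-6*2 - 42)/16 = (-12 - 42)/16 = (1/16)*(-54) = -27/8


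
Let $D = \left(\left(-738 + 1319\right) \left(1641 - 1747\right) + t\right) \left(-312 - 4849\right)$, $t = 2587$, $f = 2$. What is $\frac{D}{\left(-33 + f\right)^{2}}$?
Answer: $\frac{304493839}{961} \approx 3.1685 \cdot 10^{5}$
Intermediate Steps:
$D = 304493839$ ($D = \left(\left(-738 + 1319\right) \left(1641 - 1747\right) + 2587\right) \left(-312 - 4849\right) = \left(581 \left(-106\right) + 2587\right) \left(-5161\right) = \left(-61586 + 2587\right) \left(-5161\right) = \left(-58999\right) \left(-5161\right) = 304493839$)
$\frac{D}{\left(-33 + f\right)^{2}} = \frac{304493839}{\left(-33 + 2\right)^{2}} = \frac{304493839}{\left(-31\right)^{2}} = \frac{304493839}{961}$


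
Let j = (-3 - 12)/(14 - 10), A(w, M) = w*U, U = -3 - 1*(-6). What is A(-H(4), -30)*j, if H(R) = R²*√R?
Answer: 360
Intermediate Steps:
H(R) = R^(5/2)
U = 3 (U = -3 + 6 = 3)
A(w, M) = 3*w (A(w, M) = w*3 = 3*w)
j = -15/4 ≈ -3.7500
A(-H(4), -30)*j = (3*(-4^(5/2)))*(-15/4) = (3*(-1*32))*(-15/4) = (3*(-32))*(-15/4) = -96*(-15/4) = 360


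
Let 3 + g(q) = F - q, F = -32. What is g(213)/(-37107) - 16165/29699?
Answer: -19111913/35549703 ≈ -0.53761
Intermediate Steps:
g(q) = -35 - q (g(q) = -3 + (-32 - q) = -35 - q)
g(213)/(-37107) - 16165/29699 = (-35 - 1*213)/(-37107) - 16165/29699 = (-35 - 213)*(-1/37107) - 16165*1/29699 = -248*(-1/37107) - 16165/29699 = 8/1197 - 16165/29699 = -19111913/35549703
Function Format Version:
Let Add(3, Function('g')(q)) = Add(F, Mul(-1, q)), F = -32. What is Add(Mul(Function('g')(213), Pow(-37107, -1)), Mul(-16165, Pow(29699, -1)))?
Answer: Rational(-19111913, 35549703) ≈ -0.53761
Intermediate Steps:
Function('g')(q) = Add(-35, Mul(-1, q)) (Function('g')(q) = Add(-3, Add(-32, Mul(-1, q))) = Add(-35, Mul(-1, q)))
Add(Mul(Function('g')(213), Pow(-37107, -1)), Mul(-16165, Pow(29699, -1))) = Add(Mul(Add(-35, Mul(-1, 213)), Pow(-37107, -1)), Mul(-16165, Pow(29699, -1))) = Add(Mul(Add(-35, -213), Rational(-1, 37107)), Mul(-16165, Rational(1, 29699))) = Add(Mul(-248, Rational(-1, 37107)), Rational(-16165, 29699)) = Add(Rational(8, 1197), Rational(-16165, 29699)) = Rational(-19111913, 35549703)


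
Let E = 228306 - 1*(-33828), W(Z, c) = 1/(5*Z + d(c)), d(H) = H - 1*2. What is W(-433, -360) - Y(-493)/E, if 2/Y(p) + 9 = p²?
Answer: -4550646601/11499483048480 ≈ -0.00039573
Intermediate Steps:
d(H) = -2 + H (d(H) = H - 2 = -2 + H)
W(Z, c) = 1/(-2 + c + 5*Z) (W(Z, c) = 1/(5*Z + (-2 + c)) = 1/(-2 + c + 5*Z))
E = 262134 (E = 228306 + 33828 = 262134)
Y(p) = 2/(-9 + p²)
W(-433, -360) - Y(-493)/E = 1/(-2 - 360 + 5*(-433)) - 2/(-9 + (-493)²)/262134 = 1/(-2 - 360 - 2165) - 2/(-9 + 243049)/262134 = 1/(-2527) - 2/243040/262134 = -1/2527 - 2*(1/243040)/262134 = -1/2527 - 1/(121520*262134) = -1/2527 - 1*1/31854523680 = -1/2527 - 1/31854523680 = -4550646601/11499483048480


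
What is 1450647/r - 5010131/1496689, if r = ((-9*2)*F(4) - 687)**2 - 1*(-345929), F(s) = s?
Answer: -2448223475527/1379962224890 ≈ -1.7741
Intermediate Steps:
r = 922010 (r = (-9*2*4 - 687)**2 - 1*(-345929) = (-18*4 - 687)**2 + 345929 = (-72 - 687)**2 + 345929 = (-759)**2 + 345929 = 576081 + 345929 = 922010)
1450647/r - 5010131/1496689 = 1450647/922010 - 5010131/1496689 = -2448223475527/1379962224890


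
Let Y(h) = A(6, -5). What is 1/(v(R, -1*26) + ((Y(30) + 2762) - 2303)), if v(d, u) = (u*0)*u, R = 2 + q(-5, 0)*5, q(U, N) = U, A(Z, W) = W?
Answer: 1/454 ≈ 0.0022026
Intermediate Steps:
Y(h) = -5
R = -23 (R = 2 - 5*5 = 2 - 25 = -23)
v(d, u) = 0 (v(d, u) = 0*u = 0)
1/(v(R, -1*26) + ((Y(30) + 2762) - 2303)) = 1/(0 + ((-5 + 2762) - 2303)) = 1/(0 + (2757 - 2303)) = 1/(0 + 454) = 1/454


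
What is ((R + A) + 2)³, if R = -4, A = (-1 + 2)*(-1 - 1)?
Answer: -64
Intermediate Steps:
A = -2 (A = 1*(-2) = -2)
((R + A) + 2)³ = ((-4 - 2) + 2)³ = (-6 + 2)³ = (-4)³ = -64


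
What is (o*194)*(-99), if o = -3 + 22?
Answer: -364914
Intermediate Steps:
o = 19
(o*194)*(-99) = (19*194)*(-99) = 3686*(-99) = -364914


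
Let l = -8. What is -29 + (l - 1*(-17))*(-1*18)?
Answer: -191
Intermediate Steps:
-29 + (l - 1*(-17))*(-1*18) = -29 + (-8 - 1*(-17))*(-1*18) = -29 + (-8 + 17)*(-18) = -29 + 9*(-18) = -29 - 162 = -191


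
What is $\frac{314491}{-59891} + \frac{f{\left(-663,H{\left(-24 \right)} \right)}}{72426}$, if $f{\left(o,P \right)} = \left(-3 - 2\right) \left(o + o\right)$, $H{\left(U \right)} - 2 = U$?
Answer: $- \frac{3730041306}{722944261} \approx -5.1595$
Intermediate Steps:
$H{\left(U \right)} = 2 + U$
$f{\left(o,P \right)} = - 10 o$ ($f{\left(o,P \right)} = \left(-3 - 2\right) 2 o = - 5 \cdot 2 o = - 10 o$)
$\frac{314491}{-59891} + \frac{f{\left(-663,H{\left(-24 \right)} \right)}}{72426} = \frac{314491}{-59891} + \frac{\left(-10\right) \left(-663\right)}{72426} = 314491 \left(- \frac{1}{59891}\right) + 6630 \cdot \frac{1}{72426} = - \frac{314491}{59891} + \frac{1105}{12071} = - \frac{3730041306}{722944261}$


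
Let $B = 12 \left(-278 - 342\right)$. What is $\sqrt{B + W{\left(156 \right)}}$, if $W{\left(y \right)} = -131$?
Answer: $i \sqrt{7571} \approx 87.011 i$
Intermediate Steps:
$B = -7440$ ($B = 12 \left(-278 - 342\right) = 12 \left(-620\right) = -7440$)
$\sqrt{B + W{\left(156 \right)}} = \sqrt{-7440 - 131} = \sqrt{-7571} = i \sqrt{7571}$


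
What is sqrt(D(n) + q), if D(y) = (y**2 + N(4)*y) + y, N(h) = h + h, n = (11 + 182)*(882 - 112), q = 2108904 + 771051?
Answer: sqrt(22089149545) ≈ 1.4862e+5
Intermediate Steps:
q = 2879955
n = 148610 (n = 193*770 = 148610)
N(h) = 2*h
D(y) = y**2 + 9*y (D(y) = (y**2 + (2*4)*y) + y = (y**2 + 8*y) + y = y**2 + 9*y)
sqrt(D(n) + q) = sqrt(148610*(9 + 148610) + 2879955) = sqrt(148610*148619 + 2879955) = sqrt(22086269590 + 2879955) = sqrt(22089149545)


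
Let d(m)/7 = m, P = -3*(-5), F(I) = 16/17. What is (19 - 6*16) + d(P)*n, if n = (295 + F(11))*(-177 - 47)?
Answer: -118330429/17 ≈ -6.9606e+6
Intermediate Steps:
F(I) = 16/17 (F(I) = 16*(1/17) = 16/17)
P = 15
d(m) = 7*m
n = -1126944/17 (n = (295 + 16/17)*(-177 - 47) = (5031/17)*(-224) = -1126944/17 ≈ -66291.)
(19 - 6*16) + d(P)*n = (19 - 6*16) + (7*15)*(-1126944/17) = (19 - 96) + 105*(-1126944/17) = -77 - 118329120/17 = -118330429/17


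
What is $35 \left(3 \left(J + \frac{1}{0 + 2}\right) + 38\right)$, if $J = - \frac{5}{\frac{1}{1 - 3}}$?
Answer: $\frac{4865}{2} \approx 2432.5$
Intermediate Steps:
$J = 10$ ($J = - \frac{5}{\frac{1}{-2}} = - \frac{5}{- \frac{1}{2}} = \left(-5\right) \left(-2\right) = 10$)
$35 \left(3 \left(J + \frac{1}{0 + 2}\right) + 38\right) = 35 \left(3 \left(10 + \frac{1}{0 + 2}\right) + 38\right) = 35 \left(3 \left(10 + \frac{1}{2}\right) + 38\right) = 35 \left(3 \cdot \frac{21}{2} + 38\right) = 35 \left(\frac{63}{2} + 38\right) = 35 \cdot \frac{139}{2} = \frac{4865}{2}$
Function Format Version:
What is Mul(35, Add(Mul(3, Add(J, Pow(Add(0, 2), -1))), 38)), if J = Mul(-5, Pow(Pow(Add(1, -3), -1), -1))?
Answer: Rational(4865, 2) ≈ 2432.5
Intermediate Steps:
J = 10 (J = Mul(-5, Pow(Pow(-2, -1), -1)) = Mul(-5, Pow(Rational(-1, 2), -1)) = Mul(-5, -2) = 10)
Mul(35, Add(Mul(3, Add(J, Pow(Add(0, 2), -1))), 38)) = Mul(35, Add(Mul(3, Add(10, Pow(Add(0, 2), -1))), 38)) = Mul(35, Add(Mul(3, Add(10, Pow(2, -1))), 38)) = Mul(35, Add(Mul(3, Add(10, Rational(1, 2))), 38)) = Mul(35, Add(Mul(3, Rational(21, 2)), 38)) = Mul(35, Add(Rational(63, 2), 38)) = Mul(35, Rational(139, 2)) = Rational(4865, 2)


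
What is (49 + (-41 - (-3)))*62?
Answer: 682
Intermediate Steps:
(49 + (-41 - (-3)))*62 = (49 + (-41 - 1*(-3)))*62 = (49 + (-41 + 3))*62 = (49 - 38)*62 = 11*62 = 682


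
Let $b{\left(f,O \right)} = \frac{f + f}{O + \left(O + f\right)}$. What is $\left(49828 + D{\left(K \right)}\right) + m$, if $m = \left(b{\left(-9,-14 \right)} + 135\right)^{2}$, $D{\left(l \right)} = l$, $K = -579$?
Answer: $\frac{92552050}{1369} \approx 67606.0$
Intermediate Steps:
$b{\left(f,O \right)} = \frac{2 f}{f + 2 O}$
$m = \frac{25130169}{1369}$ ($m = \left(2 \left(-9\right) \frac{1}{-9 + 2 \left(-14\right)} + 135\right)^{2} = \left(2 \left(-9\right) \frac{1}{-9 - 28} + 135\right)^{2} = \left(2 \left(-9\right) \frac{1}{-37} + 135\right)^{2} = \left(2 \left(-9\right) \left(- \frac{1}{37}\right) + 135\right)^{2} = \left(\frac{18}{37} + 135\right)^{2} = \left(\frac{5013}{37}\right)^{2} = \frac{25130169}{1369} \approx 18357.0$)
$\left(49828 + D{\left(K \right)}\right) + m = \left(49828 - 579\right) + \frac{25130169}{1369} = 49249 + \frac{25130169}{1369} = \frac{92552050}{1369}$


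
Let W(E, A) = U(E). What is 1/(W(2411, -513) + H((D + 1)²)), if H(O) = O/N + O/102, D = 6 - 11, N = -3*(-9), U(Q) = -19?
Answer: -459/8377 ≈ -0.054793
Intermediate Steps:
W(E, A) = -19
N = 27
D = -5
H(O) = 43*O/918 (H(O) = O/27 + O/102 = 43*O/918)
1/(W(2411, -513) + H((D + 1)²)) = 1/(-19 + 43*(-5 + 1)²/918) = 1/(-19 + (43/918)*(-4)²) = 1/(-19 + (43/918)*16) = 1/(-19 + 344/459) = 1/(-8377/459) = -459/8377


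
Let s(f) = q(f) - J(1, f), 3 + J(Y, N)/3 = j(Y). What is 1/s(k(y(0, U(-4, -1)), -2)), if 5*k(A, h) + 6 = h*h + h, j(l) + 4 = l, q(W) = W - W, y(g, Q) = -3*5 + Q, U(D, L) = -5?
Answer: 1/18 ≈ 0.055556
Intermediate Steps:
y(g, Q) = -15 + Q
q(W) = 0
j(l) = -4 + l
J(Y, N) = -21 + 3*Y (J(Y, N) = -9 + 3*(-4 + Y) = -9 + (-12 + 3*Y) = -21 + 3*Y)
k(A, h) = -6/5 + h/5 + h²/5 (k(A, h) = -6/5 + (h*h + h)/5 = -6/5 + (h² + h)/5 = -6/5 + (h + h²)/5 = -6/5 + (h/5 + h²/5) = -6/5 + h/5 + h²/5)
s(f) = 18 (s(f) = 0 - (-21 + 3*1) = 0 - (-21 + 3) = 0 - 1*(-18) = 0 + 18 = 18)
1/s(k(y(0, U(-4, -1)), -2)) = 1/18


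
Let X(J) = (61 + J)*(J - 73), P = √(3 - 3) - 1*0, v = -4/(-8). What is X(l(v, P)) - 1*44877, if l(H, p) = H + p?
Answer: -197343/4 ≈ -49336.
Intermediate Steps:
v = ½ (v = -4*(-⅛) = ½ ≈ 0.50000)
P = 0 (P = √0 + 0 = 0 + 0 = 0)
X(J) = (-73 + J)*(61 + J) (X(J) = (61 + J)*(-73 + J) = (-73 + J)*(61 + J))
X(l(v, P)) - 1*44877 = (-4453 + (½ + 0)² - 12*(½ + 0)) - 1*44877 = (-4453 + (½)² - 12*½) - 44877 = (-4453 + ¼ - 6) - 44877 = -17835/4 - 44877 = -197343/4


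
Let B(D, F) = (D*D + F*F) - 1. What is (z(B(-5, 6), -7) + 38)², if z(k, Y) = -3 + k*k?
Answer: 13213225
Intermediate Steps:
B(D, F) = -1 + D² + F² (B(D, F) = (D² + F²) - 1 = -1 + D² + F²)
z(k, Y) = -3 + k²
(z(B(-5, 6), -7) + 38)² = ((-3 + (-1 + (-5)² + 6²)²) + 38)² = ((-3 + (-1 + 25 + 36)²) + 38)² = ((-3 + 60²) + 38)² = ((-3 + 3600) + 38)² = (3597 + 38)² = 3635² = 13213225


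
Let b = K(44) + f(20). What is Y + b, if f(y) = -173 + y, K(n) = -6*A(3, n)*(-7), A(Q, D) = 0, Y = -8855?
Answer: -9008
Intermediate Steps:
K(n) = 0 (K(n) = -6*0*(-7) = 0*(-7) = 0)
b = -153 (b = 0 + (-173 + 20) = 0 - 153 = -153)
Y + b = -8855 - 153 = -9008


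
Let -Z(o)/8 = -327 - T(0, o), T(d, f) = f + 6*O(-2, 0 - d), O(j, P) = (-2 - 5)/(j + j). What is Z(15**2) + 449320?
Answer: 453820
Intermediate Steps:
O(j, P) = -7/(2*j) (O(j, P) = -7*1/(2*j) = -7/(2*j))
T(d, f) = 21/2 + f (T(d, f) = f + 6*(-7/2/(-2)) = f + 6*(-7/2*(-1/2)) = f + 6*(7/4) = f + 21/2 = 21/2 + f)
Z(o) = 2700 + 8*o (Z(o) = -8*(-327 - (21/2 + o)) = -8*(-327 + (-21/2 - o)) = -8*(-675/2 - o) = 2700 + 8*o)
Z(15**2) + 449320 = (2700 + 8*15**2) + 449320 = (2700 + 8*225) + 449320 = (2700 + 1800) + 449320 = 4500 + 449320 = 453820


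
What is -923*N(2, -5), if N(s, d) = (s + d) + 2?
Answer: 923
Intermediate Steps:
N(s, d) = 2 + d + s (N(s, d) = (d + s) + 2 = 2 + d + s)
-923*N(2, -5) = -923*(2 - 5 + 2) = -923*(-1) = 923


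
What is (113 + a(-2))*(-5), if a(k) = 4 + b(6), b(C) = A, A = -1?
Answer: -580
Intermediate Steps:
b(C) = -1
a(k) = 3 (a(k) = 4 - 1 = 3)
(113 + a(-2))*(-5) = (113 + 3)*(-5) = 116*(-5) = -580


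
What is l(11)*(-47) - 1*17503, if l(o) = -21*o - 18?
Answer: -5800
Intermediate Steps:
l(o) = -18 - 21*o
l(11)*(-47) - 1*17503 = (-18 - 21*11)*(-47) - 1*17503 = (-18 - 231)*(-47) - 17503 = -249*(-47) - 17503 = 11703 - 17503 = -5800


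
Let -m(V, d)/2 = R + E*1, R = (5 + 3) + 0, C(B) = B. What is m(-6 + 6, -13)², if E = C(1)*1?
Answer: 324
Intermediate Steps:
R = 8 (R = 8 + 0 = 8)
E = 1 (E = 1*1 = 1)
m(V, d) = -18 (m(V, d) = -2*(8 + 1*1) = -2*(8 + 1) = -2*9 = -18)
m(-6 + 6, -13)² = (-18)² = 324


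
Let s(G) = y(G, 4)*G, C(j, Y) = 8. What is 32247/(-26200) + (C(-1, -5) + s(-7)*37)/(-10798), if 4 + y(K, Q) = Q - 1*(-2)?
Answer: -167420553/141453800 ≈ -1.1836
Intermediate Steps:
y(K, Q) = -2 + Q (y(K, Q) = -4 + (Q - 1*(-2)) = -4 + (Q + 2) = -4 + (2 + Q) = -2 + Q)
s(G) = 2*G (s(G) = (-2 + 4)*G = 2*G)
32247/(-26200) + (C(-1, -5) + s(-7)*37)/(-10798) = 32247/(-26200) + (8 + (2*(-7))*37)/(-10798) = 32247*(-1/26200) + (8 - 14*37)*(-1/10798) = -32247/26200 + (8 - 518)*(-1/10798) = -32247/26200 - 510*(-1/10798) = -32247/26200 + 255/5399 = -167420553/141453800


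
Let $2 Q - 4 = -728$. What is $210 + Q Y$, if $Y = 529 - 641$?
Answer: $40754$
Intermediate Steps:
$Q = -362$ ($Q = 2 + \frac{1}{2} \left(-728\right) = 2 - 364 = -362$)
$Y = -112$
$210 + Q Y = 210 - -40544 = 210 + 40544 = 40754$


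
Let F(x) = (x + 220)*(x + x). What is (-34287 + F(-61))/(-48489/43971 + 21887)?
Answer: -786861045/320781596 ≈ -2.4529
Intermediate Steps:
F(x) = 2*x*(220 + x) (F(x) = (220 + x)*(2*x) = 2*x*(220 + x))
(-34287 + F(-61))/(-48489/43971 + 21887) = (-34287 + 2*(-61)*(220 - 61))/(-48489/43971 + 21887) = (-34287 + 2*(-61)*159)/(-48489*1/43971 + 21887) = (-34287 - 19398)/(-16163/14657 + 21887) = -53685/320781596/14657 = -53685*14657/320781596 = -786861045/320781596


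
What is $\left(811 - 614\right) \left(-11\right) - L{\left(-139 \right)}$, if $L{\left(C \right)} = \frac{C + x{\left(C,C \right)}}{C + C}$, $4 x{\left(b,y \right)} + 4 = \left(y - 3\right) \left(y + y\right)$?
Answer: $- \frac{592697}{278} \approx -2132.0$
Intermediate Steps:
$x{\left(b,y \right)} = -1 + \frac{y \left(-3 + y\right)}{2}$ ($x{\left(b,y \right)} = -1 + \frac{\left(y - 3\right) \left(y + y\right)}{4} = -1 + \frac{\left(-3 + y\right) 2 y}{4} = -1 + \frac{2 y \left(-3 + y\right)}{4} = -1 + \frac{y \left(-3 + y\right)}{2}$)
$L{\left(C \right)} = \frac{-1 + \frac{C^{2}}{2} - \frac{C}{2}}{2 C}$ ($L{\left(C \right)} = \frac{C - \left(1 - \frac{C^{2}}{2} + \frac{3 C}{2}\right)}{C + C} = \frac{-1 + \frac{C^{2}}{2} - \frac{C}{2}}{2 C}$)
$\left(811 - 614\right) \left(-11\right) - L{\left(-139 \right)} = \left(811 - 614\right) \left(-11\right) - \frac{-2 + \left(-139\right)^{2} - -139}{4 \left(-139\right)} = 197 \left(-11\right) - \frac{1}{4} \left(- \frac{1}{139}\right) \left(-2 + 19321 + 139\right) = -2167 - \frac{1}{4} \left(- \frac{1}{139}\right) 19458 = -2167 - - \frac{9729}{278} = -2167 + \frac{9729}{278} = - \frac{592697}{278}$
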